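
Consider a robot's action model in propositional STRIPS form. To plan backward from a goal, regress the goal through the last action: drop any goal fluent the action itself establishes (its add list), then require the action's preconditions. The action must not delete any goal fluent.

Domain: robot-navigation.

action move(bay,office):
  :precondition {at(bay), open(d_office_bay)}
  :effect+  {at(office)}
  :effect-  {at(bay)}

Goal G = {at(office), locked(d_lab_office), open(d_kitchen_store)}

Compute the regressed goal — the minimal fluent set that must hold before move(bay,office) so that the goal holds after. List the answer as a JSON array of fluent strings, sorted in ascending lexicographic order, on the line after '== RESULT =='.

Compute (G \ add) ∪ pre:
  G ∩ del = {}  (empty — regression defined)
  G \ add = {at(office), locked(d_lab_office), open(d_kitchen_store)} \ {at(office)} = {locked(d_lab_office), open(d_kitchen_store)}
  ∪ pre   = {locked(d_lab_office), open(d_kitchen_store)} ∪ {at(bay), open(d_office_bay)}
          = {at(bay), locked(d_lab_office), open(d_kitchen_store), open(d_office_bay)}

== RESULT ==
["at(bay)", "locked(d_lab_office)", "open(d_kitchen_store)", "open(d_office_bay)"]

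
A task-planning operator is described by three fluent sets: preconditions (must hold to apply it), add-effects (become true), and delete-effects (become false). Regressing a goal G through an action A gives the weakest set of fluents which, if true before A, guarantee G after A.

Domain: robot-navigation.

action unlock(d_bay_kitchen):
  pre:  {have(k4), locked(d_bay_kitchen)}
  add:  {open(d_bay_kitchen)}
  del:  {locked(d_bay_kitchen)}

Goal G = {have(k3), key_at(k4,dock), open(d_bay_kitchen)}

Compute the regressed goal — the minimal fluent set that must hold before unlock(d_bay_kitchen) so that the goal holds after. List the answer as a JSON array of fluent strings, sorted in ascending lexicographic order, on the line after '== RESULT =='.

Compute (G \ add) ∪ pre:
  G ∩ del = {}  (empty — regression defined)
  G \ add = {have(k3), key_at(k4,dock), open(d_bay_kitchen)} \ {open(d_bay_kitchen)} = {have(k3), key_at(k4,dock)}
  ∪ pre   = {have(k3), key_at(k4,dock)} ∪ {have(k4), locked(d_bay_kitchen)}
          = {have(k3), have(k4), key_at(k4,dock), locked(d_bay_kitchen)}

== RESULT ==
["have(k3)", "have(k4)", "key_at(k4,dock)", "locked(d_bay_kitchen)"]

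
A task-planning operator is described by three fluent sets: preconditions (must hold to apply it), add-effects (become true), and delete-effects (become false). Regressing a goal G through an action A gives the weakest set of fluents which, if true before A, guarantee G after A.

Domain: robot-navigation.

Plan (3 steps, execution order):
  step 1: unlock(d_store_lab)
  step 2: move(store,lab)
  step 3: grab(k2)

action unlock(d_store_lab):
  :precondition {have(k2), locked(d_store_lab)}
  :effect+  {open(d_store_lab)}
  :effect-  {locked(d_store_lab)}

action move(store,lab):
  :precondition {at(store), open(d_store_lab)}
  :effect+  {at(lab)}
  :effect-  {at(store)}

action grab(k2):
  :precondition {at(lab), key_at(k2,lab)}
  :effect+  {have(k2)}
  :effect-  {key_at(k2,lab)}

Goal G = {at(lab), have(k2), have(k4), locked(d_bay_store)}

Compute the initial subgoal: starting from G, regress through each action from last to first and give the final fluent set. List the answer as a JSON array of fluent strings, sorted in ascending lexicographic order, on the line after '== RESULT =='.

Regress step by step:
  through step 3 (grab(k2)): drop {have(k2)}, keep {at(lab), have(k4), locked(d_bay_store)}, require {at(lab), key_at(k2,lab)}
    → {at(lab), have(k4), key_at(k2,lab), locked(d_bay_store)}
  through step 2 (move(store,lab)): drop {at(lab)}, keep {have(k4), key_at(k2,lab), locked(d_bay_store)}, require {at(store), open(d_store_lab)}
    → {at(store), have(k4), key_at(k2,lab), locked(d_bay_store), open(d_store_lab)}
  through step 1 (unlock(d_store_lab)): drop {open(d_store_lab)}, keep {at(store), have(k4), key_at(k2,lab), locked(d_bay_store)}, require {have(k2), locked(d_store_lab)}
    → {at(store), have(k2), have(k4), key_at(k2,lab), locked(d_bay_store), locked(d_store_lab)}

== RESULT ==
["at(store)", "have(k2)", "have(k4)", "key_at(k2,lab)", "locked(d_bay_store)", "locked(d_store_lab)"]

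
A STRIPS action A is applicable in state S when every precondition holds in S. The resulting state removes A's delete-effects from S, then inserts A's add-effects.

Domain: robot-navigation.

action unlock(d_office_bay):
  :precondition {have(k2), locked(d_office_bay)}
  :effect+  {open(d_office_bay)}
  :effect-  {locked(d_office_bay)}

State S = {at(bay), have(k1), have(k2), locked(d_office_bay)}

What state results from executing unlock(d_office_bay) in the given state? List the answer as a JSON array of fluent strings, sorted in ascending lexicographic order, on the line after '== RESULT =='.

Progress:
  pre ⊆ S: {have(k2), locked(d_office_bay)} ⊆ S  — applicable
  S \ del = {at(bay), have(k1), have(k2)}
  ∪ add   = {at(bay), have(k1), have(k2), open(d_office_bay)}

== RESULT ==
["at(bay)", "have(k1)", "have(k2)", "open(d_office_bay)"]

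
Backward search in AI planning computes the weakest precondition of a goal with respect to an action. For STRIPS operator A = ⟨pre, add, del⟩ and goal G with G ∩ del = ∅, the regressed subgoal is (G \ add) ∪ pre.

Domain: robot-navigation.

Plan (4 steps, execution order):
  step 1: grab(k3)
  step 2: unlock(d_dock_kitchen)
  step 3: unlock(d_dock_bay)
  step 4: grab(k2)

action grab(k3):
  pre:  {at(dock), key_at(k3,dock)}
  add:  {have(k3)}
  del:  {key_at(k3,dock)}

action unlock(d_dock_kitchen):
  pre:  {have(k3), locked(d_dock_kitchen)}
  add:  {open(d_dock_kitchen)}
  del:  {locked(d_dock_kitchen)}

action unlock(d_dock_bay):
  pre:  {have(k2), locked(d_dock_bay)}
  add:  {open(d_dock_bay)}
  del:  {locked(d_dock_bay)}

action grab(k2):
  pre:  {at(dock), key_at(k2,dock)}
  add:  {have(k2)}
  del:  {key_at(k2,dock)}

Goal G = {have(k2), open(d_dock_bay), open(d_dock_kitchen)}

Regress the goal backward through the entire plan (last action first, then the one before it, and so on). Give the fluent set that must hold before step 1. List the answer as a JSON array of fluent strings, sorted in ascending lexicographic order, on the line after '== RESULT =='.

Work backward from the goal:
  through step 4 (grab(k2)): drop {have(k2)}, keep {open(d_dock_bay), open(d_dock_kitchen)}, require {at(dock), key_at(k2,dock)}
    → {at(dock), key_at(k2,dock), open(d_dock_bay), open(d_dock_kitchen)}
  through step 3 (unlock(d_dock_bay)): drop {open(d_dock_bay)}, keep {at(dock), key_at(k2,dock), open(d_dock_kitchen)}, require {have(k2), locked(d_dock_bay)}
    → {at(dock), have(k2), key_at(k2,dock), locked(d_dock_bay), open(d_dock_kitchen)}
  through step 2 (unlock(d_dock_kitchen)): drop {open(d_dock_kitchen)}, keep {at(dock), have(k2), key_at(k2,dock), locked(d_dock_bay)}, require {have(k3), locked(d_dock_kitchen)}
    → {at(dock), have(k2), have(k3), key_at(k2,dock), locked(d_dock_bay), locked(d_dock_kitchen)}
  through step 1 (grab(k3)): drop {have(k3)}, keep {at(dock), have(k2), key_at(k2,dock), locked(d_dock_bay), locked(d_dock_kitchen)}, require {at(dock), key_at(k3,dock)}
    → {at(dock), have(k2), key_at(k2,dock), key_at(k3,dock), locked(d_dock_bay), locked(d_dock_kitchen)}

== RESULT ==
["at(dock)", "have(k2)", "key_at(k2,dock)", "key_at(k3,dock)", "locked(d_dock_bay)", "locked(d_dock_kitchen)"]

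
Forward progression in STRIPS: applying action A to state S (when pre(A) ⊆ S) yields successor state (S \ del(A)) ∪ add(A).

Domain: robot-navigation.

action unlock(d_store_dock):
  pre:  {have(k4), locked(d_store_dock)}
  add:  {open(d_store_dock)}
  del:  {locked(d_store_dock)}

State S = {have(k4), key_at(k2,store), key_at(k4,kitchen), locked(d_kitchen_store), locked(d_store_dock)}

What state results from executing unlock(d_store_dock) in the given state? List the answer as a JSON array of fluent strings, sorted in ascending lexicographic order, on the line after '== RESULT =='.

Compute (S \ del) ∪ add:
  pre ⊆ S: {have(k4), locked(d_store_dock)} ⊆ S  — applicable
  S \ del = {have(k4), key_at(k2,store), key_at(k4,kitchen), locked(d_kitchen_store)}
  ∪ add   = {have(k4), key_at(k2,store), key_at(k4,kitchen), locked(d_kitchen_store), open(d_store_dock)}

== RESULT ==
["have(k4)", "key_at(k2,store)", "key_at(k4,kitchen)", "locked(d_kitchen_store)", "open(d_store_dock)"]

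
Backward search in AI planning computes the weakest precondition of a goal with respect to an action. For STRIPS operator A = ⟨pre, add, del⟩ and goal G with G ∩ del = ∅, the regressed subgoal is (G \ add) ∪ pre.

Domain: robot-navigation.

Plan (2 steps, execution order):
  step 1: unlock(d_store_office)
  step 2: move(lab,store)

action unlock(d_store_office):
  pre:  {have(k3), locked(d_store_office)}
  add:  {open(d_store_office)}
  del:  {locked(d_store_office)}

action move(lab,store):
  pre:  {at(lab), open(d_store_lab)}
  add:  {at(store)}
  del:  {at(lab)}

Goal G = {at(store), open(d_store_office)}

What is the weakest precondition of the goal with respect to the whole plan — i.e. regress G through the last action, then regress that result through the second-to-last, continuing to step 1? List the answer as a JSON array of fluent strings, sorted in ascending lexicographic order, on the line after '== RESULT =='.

Regress step by step:
  through step 2 (move(lab,store)): drop {at(store)}, keep {open(d_store_office)}, require {at(lab), open(d_store_lab)}
    → {at(lab), open(d_store_lab), open(d_store_office)}
  through step 1 (unlock(d_store_office)): drop {open(d_store_office)}, keep {at(lab), open(d_store_lab)}, require {have(k3), locked(d_store_office)}
    → {at(lab), have(k3), locked(d_store_office), open(d_store_lab)}

== RESULT ==
["at(lab)", "have(k3)", "locked(d_store_office)", "open(d_store_lab)"]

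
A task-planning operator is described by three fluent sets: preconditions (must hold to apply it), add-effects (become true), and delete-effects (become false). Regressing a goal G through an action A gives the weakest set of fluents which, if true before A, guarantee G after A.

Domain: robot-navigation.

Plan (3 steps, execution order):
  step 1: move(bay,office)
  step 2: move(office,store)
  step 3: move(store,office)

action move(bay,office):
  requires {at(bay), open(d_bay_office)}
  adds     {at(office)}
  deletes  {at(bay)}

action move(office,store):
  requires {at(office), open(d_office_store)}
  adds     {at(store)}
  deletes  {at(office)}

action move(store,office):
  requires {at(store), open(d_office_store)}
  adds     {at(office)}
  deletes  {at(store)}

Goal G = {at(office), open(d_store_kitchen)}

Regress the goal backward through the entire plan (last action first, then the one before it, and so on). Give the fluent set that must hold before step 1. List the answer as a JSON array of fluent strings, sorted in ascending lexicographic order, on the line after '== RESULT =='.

Work backward from the goal:
  through step 3 (move(store,office)): drop {at(office)}, keep {open(d_store_kitchen)}, require {at(store), open(d_office_store)}
    → {at(store), open(d_office_store), open(d_store_kitchen)}
  through step 2 (move(office,store)): drop {at(store)}, keep {open(d_office_store), open(d_store_kitchen)}, require {at(office), open(d_office_store)}
    → {at(office), open(d_office_store), open(d_store_kitchen)}
  through step 1 (move(bay,office)): drop {at(office)}, keep {open(d_office_store), open(d_store_kitchen)}, require {at(bay), open(d_bay_office)}
    → {at(bay), open(d_bay_office), open(d_office_store), open(d_store_kitchen)}

== RESULT ==
["at(bay)", "open(d_bay_office)", "open(d_office_store)", "open(d_store_kitchen)"]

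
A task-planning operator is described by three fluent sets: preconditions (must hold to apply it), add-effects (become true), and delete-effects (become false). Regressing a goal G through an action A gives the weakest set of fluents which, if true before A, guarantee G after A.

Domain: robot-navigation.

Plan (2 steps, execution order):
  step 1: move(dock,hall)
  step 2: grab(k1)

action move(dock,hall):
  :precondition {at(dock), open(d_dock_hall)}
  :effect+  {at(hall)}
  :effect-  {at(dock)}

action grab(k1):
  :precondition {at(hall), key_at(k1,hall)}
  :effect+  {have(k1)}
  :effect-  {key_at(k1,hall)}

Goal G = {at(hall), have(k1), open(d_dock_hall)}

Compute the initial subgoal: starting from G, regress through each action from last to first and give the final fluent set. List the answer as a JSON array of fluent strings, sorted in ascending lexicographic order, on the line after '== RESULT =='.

Work backward from the goal:
  through step 2 (grab(k1)): drop {have(k1)}, keep {at(hall), open(d_dock_hall)}, require {at(hall), key_at(k1,hall)}
    → {at(hall), key_at(k1,hall), open(d_dock_hall)}
  through step 1 (move(dock,hall)): drop {at(hall)}, keep {key_at(k1,hall), open(d_dock_hall)}, require {at(dock), open(d_dock_hall)}
    → {at(dock), key_at(k1,hall), open(d_dock_hall)}

== RESULT ==
["at(dock)", "key_at(k1,hall)", "open(d_dock_hall)"]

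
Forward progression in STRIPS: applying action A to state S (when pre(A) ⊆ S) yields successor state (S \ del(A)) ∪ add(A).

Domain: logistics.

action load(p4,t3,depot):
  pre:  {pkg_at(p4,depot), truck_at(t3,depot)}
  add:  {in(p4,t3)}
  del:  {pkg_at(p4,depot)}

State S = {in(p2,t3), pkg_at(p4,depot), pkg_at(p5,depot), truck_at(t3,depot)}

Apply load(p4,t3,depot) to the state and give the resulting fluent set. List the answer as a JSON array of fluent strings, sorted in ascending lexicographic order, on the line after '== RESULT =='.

Compute (S \ del) ∪ add:
  pre ⊆ S: {pkg_at(p4,depot), truck_at(t3,depot)} ⊆ S  — applicable
  S \ del = {in(p2,t3), pkg_at(p5,depot), truck_at(t3,depot)}
  ∪ add   = {in(p2,t3), in(p4,t3), pkg_at(p5,depot), truck_at(t3,depot)}

== RESULT ==
["in(p2,t3)", "in(p4,t3)", "pkg_at(p5,depot)", "truck_at(t3,depot)"]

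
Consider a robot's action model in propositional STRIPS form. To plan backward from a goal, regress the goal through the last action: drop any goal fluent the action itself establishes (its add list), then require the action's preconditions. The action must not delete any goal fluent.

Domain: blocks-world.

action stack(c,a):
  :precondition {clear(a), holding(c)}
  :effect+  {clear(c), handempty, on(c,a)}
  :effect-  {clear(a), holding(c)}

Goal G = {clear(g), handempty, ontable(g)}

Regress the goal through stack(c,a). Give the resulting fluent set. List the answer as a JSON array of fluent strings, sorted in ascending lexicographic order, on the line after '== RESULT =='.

Compute (G \ add) ∪ pre:
  G ∩ del = {}  (empty — regression defined)
  G \ add = {clear(g), handempty, ontable(g)} \ {clear(c), handempty, on(c,a)} = {clear(g), ontable(g)}
  ∪ pre   = {clear(g), ontable(g)} ∪ {clear(a), holding(c)}
          = {clear(a), clear(g), holding(c), ontable(g)}

== RESULT ==
["clear(a)", "clear(g)", "holding(c)", "ontable(g)"]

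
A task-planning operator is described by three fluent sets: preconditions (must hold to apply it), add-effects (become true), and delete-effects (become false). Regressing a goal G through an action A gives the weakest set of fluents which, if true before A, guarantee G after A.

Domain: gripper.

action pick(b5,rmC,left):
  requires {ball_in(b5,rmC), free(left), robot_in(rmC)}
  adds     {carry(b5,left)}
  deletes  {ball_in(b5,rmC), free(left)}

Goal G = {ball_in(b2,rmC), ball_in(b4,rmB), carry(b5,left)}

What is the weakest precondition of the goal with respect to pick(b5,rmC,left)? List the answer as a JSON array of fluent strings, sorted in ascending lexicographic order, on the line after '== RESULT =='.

Compute (G \ add) ∪ pre:
  G ∩ del = {}  (empty — regression defined)
  G \ add = {ball_in(b2,rmC), ball_in(b4,rmB), carry(b5,left)} \ {carry(b5,left)} = {ball_in(b2,rmC), ball_in(b4,rmB)}
  ∪ pre   = {ball_in(b2,rmC), ball_in(b4,rmB)} ∪ {ball_in(b5,rmC), free(left), robot_in(rmC)}
          = {ball_in(b2,rmC), ball_in(b4,rmB), ball_in(b5,rmC), free(left), robot_in(rmC)}

== RESULT ==
["ball_in(b2,rmC)", "ball_in(b4,rmB)", "ball_in(b5,rmC)", "free(left)", "robot_in(rmC)"]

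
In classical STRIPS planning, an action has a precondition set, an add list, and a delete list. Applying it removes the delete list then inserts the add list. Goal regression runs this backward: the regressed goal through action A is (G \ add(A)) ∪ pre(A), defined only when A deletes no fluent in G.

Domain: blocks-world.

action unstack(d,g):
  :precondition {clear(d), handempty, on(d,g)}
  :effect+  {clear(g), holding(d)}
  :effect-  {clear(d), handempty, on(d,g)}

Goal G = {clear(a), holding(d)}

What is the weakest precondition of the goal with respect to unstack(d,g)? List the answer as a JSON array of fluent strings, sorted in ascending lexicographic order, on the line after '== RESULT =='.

Compute (G \ add) ∪ pre:
  G ∩ del = {}  (empty — regression defined)
  G \ add = {clear(a), holding(d)} \ {clear(g), holding(d)} = {clear(a)}
  ∪ pre   = {clear(a)} ∪ {clear(d), handempty, on(d,g)}
          = {clear(a), clear(d), handempty, on(d,g)}

== RESULT ==
["clear(a)", "clear(d)", "handempty", "on(d,g)"]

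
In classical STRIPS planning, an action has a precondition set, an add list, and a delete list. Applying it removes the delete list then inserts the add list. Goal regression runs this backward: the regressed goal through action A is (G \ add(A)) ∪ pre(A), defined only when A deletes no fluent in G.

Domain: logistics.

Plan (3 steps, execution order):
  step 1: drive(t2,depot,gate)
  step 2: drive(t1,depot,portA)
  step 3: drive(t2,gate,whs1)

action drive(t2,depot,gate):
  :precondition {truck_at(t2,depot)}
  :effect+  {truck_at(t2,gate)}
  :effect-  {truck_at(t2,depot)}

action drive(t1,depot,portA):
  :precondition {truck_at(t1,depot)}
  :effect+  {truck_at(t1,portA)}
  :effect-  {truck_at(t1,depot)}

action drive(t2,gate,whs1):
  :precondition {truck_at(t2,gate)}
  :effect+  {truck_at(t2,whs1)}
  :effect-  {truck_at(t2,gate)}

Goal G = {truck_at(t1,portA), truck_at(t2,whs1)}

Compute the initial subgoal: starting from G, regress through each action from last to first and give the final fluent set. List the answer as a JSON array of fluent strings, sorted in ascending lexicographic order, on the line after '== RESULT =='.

Work backward from the goal:
  through step 3 (drive(t2,gate,whs1)): drop {truck_at(t2,whs1)}, keep {truck_at(t1,portA)}, require {truck_at(t2,gate)}
    → {truck_at(t1,portA), truck_at(t2,gate)}
  through step 2 (drive(t1,depot,portA)): drop {truck_at(t1,portA)}, keep {truck_at(t2,gate)}, require {truck_at(t1,depot)}
    → {truck_at(t1,depot), truck_at(t2,gate)}
  through step 1 (drive(t2,depot,gate)): drop {truck_at(t2,gate)}, keep {truck_at(t1,depot)}, require {truck_at(t2,depot)}
    → {truck_at(t1,depot), truck_at(t2,depot)}

== RESULT ==
["truck_at(t1,depot)", "truck_at(t2,depot)"]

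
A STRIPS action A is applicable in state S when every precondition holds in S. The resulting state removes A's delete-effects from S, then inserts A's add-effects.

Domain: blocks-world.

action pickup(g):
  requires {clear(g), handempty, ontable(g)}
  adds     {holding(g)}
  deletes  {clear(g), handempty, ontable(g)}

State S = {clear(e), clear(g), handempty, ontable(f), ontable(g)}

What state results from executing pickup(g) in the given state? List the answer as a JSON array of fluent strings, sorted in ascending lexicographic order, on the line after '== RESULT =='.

Progress:
  pre ⊆ S: {clear(g), handempty, ontable(g)} ⊆ S  — applicable
  S \ del = {clear(e), ontable(f)}
  ∪ add   = {clear(e), holding(g), ontable(f)}

== RESULT ==
["clear(e)", "holding(g)", "ontable(f)"]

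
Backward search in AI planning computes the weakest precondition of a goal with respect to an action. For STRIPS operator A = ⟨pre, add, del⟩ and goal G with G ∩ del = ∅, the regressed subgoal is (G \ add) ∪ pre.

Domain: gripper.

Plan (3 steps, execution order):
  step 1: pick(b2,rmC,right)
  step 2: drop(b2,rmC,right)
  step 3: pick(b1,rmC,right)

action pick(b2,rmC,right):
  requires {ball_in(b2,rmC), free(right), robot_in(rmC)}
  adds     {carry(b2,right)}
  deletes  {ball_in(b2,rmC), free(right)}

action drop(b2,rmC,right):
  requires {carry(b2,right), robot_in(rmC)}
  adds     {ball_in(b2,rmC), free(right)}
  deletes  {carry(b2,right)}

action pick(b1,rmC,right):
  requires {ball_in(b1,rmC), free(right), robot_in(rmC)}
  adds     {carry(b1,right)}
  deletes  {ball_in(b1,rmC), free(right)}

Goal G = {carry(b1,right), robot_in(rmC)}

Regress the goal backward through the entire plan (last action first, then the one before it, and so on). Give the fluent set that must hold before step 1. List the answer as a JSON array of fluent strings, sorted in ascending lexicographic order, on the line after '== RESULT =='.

Regress step by step:
  through step 3 (pick(b1,rmC,right)): drop {carry(b1,right)}, keep {robot_in(rmC)}, require {ball_in(b1,rmC), free(right), robot_in(rmC)}
    → {ball_in(b1,rmC), free(right), robot_in(rmC)}
  through step 2 (drop(b2,rmC,right)): drop {free(right)}, keep {ball_in(b1,rmC), robot_in(rmC)}, require {carry(b2,right), robot_in(rmC)}
    → {ball_in(b1,rmC), carry(b2,right), robot_in(rmC)}
  through step 1 (pick(b2,rmC,right)): drop {carry(b2,right)}, keep {ball_in(b1,rmC), robot_in(rmC)}, require {ball_in(b2,rmC), free(right), robot_in(rmC)}
    → {ball_in(b1,rmC), ball_in(b2,rmC), free(right), robot_in(rmC)}

== RESULT ==
["ball_in(b1,rmC)", "ball_in(b2,rmC)", "free(right)", "robot_in(rmC)"]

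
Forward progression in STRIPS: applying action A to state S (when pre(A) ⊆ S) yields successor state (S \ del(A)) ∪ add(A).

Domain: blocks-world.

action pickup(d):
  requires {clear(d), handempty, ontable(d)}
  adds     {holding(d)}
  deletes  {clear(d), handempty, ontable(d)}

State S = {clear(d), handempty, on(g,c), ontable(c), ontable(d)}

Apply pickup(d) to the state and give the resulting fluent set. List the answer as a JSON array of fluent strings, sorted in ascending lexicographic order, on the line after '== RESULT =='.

Compute (S \ del) ∪ add:
  pre ⊆ S: {clear(d), handempty, ontable(d)} ⊆ S  — applicable
  S \ del = {on(g,c), ontable(c)}
  ∪ add   = {holding(d), on(g,c), ontable(c)}

== RESULT ==
["holding(d)", "on(g,c)", "ontable(c)"]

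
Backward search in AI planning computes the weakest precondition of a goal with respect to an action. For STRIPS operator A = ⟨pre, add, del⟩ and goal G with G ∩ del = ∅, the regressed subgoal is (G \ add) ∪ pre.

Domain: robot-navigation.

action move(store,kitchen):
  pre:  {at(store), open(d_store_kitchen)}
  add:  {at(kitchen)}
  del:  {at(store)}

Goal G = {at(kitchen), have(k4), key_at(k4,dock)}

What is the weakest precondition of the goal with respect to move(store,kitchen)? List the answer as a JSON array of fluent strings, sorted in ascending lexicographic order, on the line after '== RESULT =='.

Regress:
  G ∩ del = {}  (empty — regression defined)
  G \ add = {at(kitchen), have(k4), key_at(k4,dock)} \ {at(kitchen)} = {have(k4), key_at(k4,dock)}
  ∪ pre   = {have(k4), key_at(k4,dock)} ∪ {at(store), open(d_store_kitchen)}
          = {at(store), have(k4), key_at(k4,dock), open(d_store_kitchen)}

== RESULT ==
["at(store)", "have(k4)", "key_at(k4,dock)", "open(d_store_kitchen)"]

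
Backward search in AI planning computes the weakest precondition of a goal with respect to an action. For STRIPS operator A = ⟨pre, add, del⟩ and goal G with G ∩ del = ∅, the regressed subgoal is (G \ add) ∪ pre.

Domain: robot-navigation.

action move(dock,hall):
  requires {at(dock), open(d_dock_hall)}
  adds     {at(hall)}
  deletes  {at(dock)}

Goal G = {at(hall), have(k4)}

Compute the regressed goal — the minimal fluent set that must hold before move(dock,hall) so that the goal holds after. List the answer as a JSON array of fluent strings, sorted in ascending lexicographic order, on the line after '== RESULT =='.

Compute (G \ add) ∪ pre:
  G ∩ del = {}  (empty — regression defined)
  G \ add = {at(hall), have(k4)} \ {at(hall)} = {have(k4)}
  ∪ pre   = {have(k4)} ∪ {at(dock), open(d_dock_hall)}
          = {at(dock), have(k4), open(d_dock_hall)}

== RESULT ==
["at(dock)", "have(k4)", "open(d_dock_hall)"]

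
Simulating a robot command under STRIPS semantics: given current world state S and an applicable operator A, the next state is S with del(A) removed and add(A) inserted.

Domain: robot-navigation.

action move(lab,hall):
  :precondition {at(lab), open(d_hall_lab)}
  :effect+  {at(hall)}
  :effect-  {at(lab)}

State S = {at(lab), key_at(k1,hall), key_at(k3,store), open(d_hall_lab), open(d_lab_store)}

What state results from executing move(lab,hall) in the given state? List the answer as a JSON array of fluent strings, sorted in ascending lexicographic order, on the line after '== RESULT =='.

Compute (S \ del) ∪ add:
  pre ⊆ S: {at(lab), open(d_hall_lab)} ⊆ S  — applicable
  S \ del = {key_at(k1,hall), key_at(k3,store), open(d_hall_lab), open(d_lab_store)}
  ∪ add   = {at(hall), key_at(k1,hall), key_at(k3,store), open(d_hall_lab), open(d_lab_store)}

== RESULT ==
["at(hall)", "key_at(k1,hall)", "key_at(k3,store)", "open(d_hall_lab)", "open(d_lab_store)"]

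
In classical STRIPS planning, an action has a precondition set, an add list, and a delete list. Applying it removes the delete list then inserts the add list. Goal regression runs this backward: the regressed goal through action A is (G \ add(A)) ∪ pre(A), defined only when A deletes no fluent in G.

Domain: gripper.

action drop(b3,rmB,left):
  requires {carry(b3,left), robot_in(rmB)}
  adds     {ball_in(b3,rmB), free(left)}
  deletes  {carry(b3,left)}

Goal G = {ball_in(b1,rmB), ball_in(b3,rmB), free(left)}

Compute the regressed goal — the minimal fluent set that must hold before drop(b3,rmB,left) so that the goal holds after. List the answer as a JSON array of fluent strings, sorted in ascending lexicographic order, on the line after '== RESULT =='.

Regress:
  G ∩ del = {}  (empty — regression defined)
  G \ add = {ball_in(b1,rmB), ball_in(b3,rmB), free(left)} \ {ball_in(b3,rmB), free(left)} = {ball_in(b1,rmB)}
  ∪ pre   = {ball_in(b1,rmB)} ∪ {carry(b3,left), robot_in(rmB)}
          = {ball_in(b1,rmB), carry(b3,left), robot_in(rmB)}

== RESULT ==
["ball_in(b1,rmB)", "carry(b3,left)", "robot_in(rmB)"]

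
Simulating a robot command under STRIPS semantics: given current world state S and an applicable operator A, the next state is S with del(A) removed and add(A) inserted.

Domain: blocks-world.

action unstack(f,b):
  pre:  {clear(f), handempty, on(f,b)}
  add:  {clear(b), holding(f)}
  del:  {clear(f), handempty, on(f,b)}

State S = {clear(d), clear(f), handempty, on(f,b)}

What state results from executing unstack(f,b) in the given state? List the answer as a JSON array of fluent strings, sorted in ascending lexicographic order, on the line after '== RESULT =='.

Compute (S \ del) ∪ add:
  pre ⊆ S: {clear(f), handempty, on(f,b)} ⊆ S  — applicable
  S \ del = {clear(d)}
  ∪ add   = {clear(b), clear(d), holding(f)}

== RESULT ==
["clear(b)", "clear(d)", "holding(f)"]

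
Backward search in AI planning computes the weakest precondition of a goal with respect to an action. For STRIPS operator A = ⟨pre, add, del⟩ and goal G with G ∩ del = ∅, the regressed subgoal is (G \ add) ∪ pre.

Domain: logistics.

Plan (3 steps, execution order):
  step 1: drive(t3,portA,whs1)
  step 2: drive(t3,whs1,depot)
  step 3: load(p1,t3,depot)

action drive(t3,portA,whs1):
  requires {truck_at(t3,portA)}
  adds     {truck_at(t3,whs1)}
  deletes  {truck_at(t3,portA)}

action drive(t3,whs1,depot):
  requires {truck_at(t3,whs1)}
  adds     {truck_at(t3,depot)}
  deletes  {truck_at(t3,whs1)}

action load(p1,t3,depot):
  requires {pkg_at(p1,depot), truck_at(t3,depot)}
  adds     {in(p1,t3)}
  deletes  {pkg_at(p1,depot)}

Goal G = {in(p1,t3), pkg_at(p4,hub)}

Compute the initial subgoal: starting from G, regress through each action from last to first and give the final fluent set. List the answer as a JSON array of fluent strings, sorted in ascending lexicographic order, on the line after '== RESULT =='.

Regress step by step:
  through step 3 (load(p1,t3,depot)): drop {in(p1,t3)}, keep {pkg_at(p4,hub)}, require {pkg_at(p1,depot), truck_at(t3,depot)}
    → {pkg_at(p1,depot), pkg_at(p4,hub), truck_at(t3,depot)}
  through step 2 (drive(t3,whs1,depot)): drop {truck_at(t3,depot)}, keep {pkg_at(p1,depot), pkg_at(p4,hub)}, require {truck_at(t3,whs1)}
    → {pkg_at(p1,depot), pkg_at(p4,hub), truck_at(t3,whs1)}
  through step 1 (drive(t3,portA,whs1)): drop {truck_at(t3,whs1)}, keep {pkg_at(p1,depot), pkg_at(p4,hub)}, require {truck_at(t3,portA)}
    → {pkg_at(p1,depot), pkg_at(p4,hub), truck_at(t3,portA)}

== RESULT ==
["pkg_at(p1,depot)", "pkg_at(p4,hub)", "truck_at(t3,portA)"]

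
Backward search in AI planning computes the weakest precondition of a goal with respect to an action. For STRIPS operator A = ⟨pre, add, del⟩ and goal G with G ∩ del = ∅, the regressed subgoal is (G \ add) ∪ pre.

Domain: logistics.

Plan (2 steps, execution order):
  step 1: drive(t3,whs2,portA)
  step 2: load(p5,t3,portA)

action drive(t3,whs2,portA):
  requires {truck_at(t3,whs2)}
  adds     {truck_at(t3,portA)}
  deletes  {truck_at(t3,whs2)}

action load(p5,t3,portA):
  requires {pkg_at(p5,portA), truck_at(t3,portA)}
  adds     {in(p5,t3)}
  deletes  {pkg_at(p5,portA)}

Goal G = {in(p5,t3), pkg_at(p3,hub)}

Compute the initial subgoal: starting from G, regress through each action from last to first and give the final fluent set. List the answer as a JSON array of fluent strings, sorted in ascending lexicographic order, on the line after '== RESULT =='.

Work backward from the goal:
  through step 2 (load(p5,t3,portA)): drop {in(p5,t3)}, keep {pkg_at(p3,hub)}, require {pkg_at(p5,portA), truck_at(t3,portA)}
    → {pkg_at(p3,hub), pkg_at(p5,portA), truck_at(t3,portA)}
  through step 1 (drive(t3,whs2,portA)): drop {truck_at(t3,portA)}, keep {pkg_at(p3,hub), pkg_at(p5,portA)}, require {truck_at(t3,whs2)}
    → {pkg_at(p3,hub), pkg_at(p5,portA), truck_at(t3,whs2)}

== RESULT ==
["pkg_at(p3,hub)", "pkg_at(p5,portA)", "truck_at(t3,whs2)"]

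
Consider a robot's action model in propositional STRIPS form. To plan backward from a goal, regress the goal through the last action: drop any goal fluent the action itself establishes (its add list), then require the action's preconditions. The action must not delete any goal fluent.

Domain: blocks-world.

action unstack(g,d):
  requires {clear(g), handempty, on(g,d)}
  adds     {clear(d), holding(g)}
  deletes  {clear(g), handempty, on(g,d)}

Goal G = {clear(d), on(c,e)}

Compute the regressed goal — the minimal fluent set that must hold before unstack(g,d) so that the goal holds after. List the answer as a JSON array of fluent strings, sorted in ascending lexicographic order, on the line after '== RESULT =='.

Compute (G \ add) ∪ pre:
  G ∩ del = {}  (empty — regression defined)
  G \ add = {clear(d), on(c,e)} \ {clear(d), holding(g)} = {on(c,e)}
  ∪ pre   = {on(c,e)} ∪ {clear(g), handempty, on(g,d)}
          = {clear(g), handempty, on(c,e), on(g,d)}

== RESULT ==
["clear(g)", "handempty", "on(c,e)", "on(g,d)"]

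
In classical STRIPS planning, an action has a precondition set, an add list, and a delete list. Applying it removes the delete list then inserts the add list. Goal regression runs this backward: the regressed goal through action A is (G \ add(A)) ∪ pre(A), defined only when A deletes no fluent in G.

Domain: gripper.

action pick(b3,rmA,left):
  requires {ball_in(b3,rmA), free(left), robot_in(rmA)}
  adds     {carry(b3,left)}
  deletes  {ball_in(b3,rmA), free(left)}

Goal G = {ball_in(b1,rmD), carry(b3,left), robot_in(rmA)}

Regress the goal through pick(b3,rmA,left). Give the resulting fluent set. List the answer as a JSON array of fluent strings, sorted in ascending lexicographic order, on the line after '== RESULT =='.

Compute (G \ add) ∪ pre:
  G ∩ del = {}  (empty — regression defined)
  G \ add = {ball_in(b1,rmD), carry(b3,left), robot_in(rmA)} \ {carry(b3,left)} = {ball_in(b1,rmD), robot_in(rmA)}
  ∪ pre   = {ball_in(b1,rmD), robot_in(rmA)} ∪ {ball_in(b3,rmA), free(left), robot_in(rmA)}
          = {ball_in(b1,rmD), ball_in(b3,rmA), free(left), robot_in(rmA)}

== RESULT ==
["ball_in(b1,rmD)", "ball_in(b3,rmA)", "free(left)", "robot_in(rmA)"]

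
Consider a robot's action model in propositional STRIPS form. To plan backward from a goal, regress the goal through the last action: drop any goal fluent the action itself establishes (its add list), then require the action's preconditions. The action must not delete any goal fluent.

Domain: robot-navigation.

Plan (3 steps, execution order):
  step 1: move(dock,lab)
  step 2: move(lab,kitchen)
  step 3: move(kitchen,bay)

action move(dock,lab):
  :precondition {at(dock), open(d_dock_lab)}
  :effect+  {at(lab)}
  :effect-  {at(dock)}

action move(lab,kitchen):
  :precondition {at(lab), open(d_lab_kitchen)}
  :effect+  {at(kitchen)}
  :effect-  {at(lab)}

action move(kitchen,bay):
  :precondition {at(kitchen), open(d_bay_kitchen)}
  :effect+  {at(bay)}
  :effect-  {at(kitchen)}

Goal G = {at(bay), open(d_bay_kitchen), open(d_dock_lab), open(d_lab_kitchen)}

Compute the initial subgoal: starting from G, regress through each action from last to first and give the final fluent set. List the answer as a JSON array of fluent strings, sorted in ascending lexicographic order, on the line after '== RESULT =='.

Regress step by step:
  through step 3 (move(kitchen,bay)): drop {at(bay)}, keep {open(d_bay_kitchen), open(d_dock_lab), open(d_lab_kitchen)}, require {at(kitchen), open(d_bay_kitchen)}
    → {at(kitchen), open(d_bay_kitchen), open(d_dock_lab), open(d_lab_kitchen)}
  through step 2 (move(lab,kitchen)): drop {at(kitchen)}, keep {open(d_bay_kitchen), open(d_dock_lab), open(d_lab_kitchen)}, require {at(lab), open(d_lab_kitchen)}
    → {at(lab), open(d_bay_kitchen), open(d_dock_lab), open(d_lab_kitchen)}
  through step 1 (move(dock,lab)): drop {at(lab)}, keep {open(d_bay_kitchen), open(d_dock_lab), open(d_lab_kitchen)}, require {at(dock), open(d_dock_lab)}
    → {at(dock), open(d_bay_kitchen), open(d_dock_lab), open(d_lab_kitchen)}

== RESULT ==
["at(dock)", "open(d_bay_kitchen)", "open(d_dock_lab)", "open(d_lab_kitchen)"]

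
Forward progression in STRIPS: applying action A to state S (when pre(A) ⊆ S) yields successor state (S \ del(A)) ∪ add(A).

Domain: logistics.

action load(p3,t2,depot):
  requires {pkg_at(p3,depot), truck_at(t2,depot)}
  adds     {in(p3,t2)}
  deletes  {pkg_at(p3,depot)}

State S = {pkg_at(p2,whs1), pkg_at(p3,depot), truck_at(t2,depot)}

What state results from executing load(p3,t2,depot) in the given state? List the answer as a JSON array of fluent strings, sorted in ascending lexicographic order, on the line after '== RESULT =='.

Compute (S \ del) ∪ add:
  pre ⊆ S: {pkg_at(p3,depot), truck_at(t2,depot)} ⊆ S  — applicable
  S \ del = {pkg_at(p2,whs1), truck_at(t2,depot)}
  ∪ add   = {in(p3,t2), pkg_at(p2,whs1), truck_at(t2,depot)}

== RESULT ==
["in(p3,t2)", "pkg_at(p2,whs1)", "truck_at(t2,depot)"]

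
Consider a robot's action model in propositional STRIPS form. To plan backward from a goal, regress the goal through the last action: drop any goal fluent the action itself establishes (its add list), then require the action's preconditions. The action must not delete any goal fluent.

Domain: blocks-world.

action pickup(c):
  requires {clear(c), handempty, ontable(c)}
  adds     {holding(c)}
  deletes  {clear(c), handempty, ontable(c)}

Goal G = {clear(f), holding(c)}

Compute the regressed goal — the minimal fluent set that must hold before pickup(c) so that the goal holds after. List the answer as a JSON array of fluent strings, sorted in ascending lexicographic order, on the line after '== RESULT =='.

Regress:
  G ∩ del = {}  (empty — regression defined)
  G \ add = {clear(f), holding(c)} \ {holding(c)} = {clear(f)}
  ∪ pre   = {clear(f)} ∪ {clear(c), handempty, ontable(c)}
          = {clear(c), clear(f), handempty, ontable(c)}

== RESULT ==
["clear(c)", "clear(f)", "handempty", "ontable(c)"]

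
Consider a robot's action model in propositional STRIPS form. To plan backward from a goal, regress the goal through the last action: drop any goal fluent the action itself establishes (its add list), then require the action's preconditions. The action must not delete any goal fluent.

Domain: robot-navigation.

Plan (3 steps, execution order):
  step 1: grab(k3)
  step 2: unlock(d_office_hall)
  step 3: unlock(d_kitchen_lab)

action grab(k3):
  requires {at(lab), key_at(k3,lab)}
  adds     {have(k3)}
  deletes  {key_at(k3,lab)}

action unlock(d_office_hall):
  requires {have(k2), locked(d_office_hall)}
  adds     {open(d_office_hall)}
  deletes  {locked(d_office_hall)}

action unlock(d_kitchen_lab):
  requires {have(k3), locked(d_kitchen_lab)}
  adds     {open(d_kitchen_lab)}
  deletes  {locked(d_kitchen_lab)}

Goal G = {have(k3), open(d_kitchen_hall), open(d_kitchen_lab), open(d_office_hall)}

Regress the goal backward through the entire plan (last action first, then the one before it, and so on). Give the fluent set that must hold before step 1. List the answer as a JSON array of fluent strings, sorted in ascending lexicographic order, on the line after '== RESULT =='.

Regress step by step:
  through step 3 (unlock(d_kitchen_lab)): drop {open(d_kitchen_lab)}, keep {have(k3), open(d_kitchen_hall), open(d_office_hall)}, require {have(k3), locked(d_kitchen_lab)}
    → {have(k3), locked(d_kitchen_lab), open(d_kitchen_hall), open(d_office_hall)}
  through step 2 (unlock(d_office_hall)): drop {open(d_office_hall)}, keep {have(k3), locked(d_kitchen_lab), open(d_kitchen_hall)}, require {have(k2), locked(d_office_hall)}
    → {have(k2), have(k3), locked(d_kitchen_lab), locked(d_office_hall), open(d_kitchen_hall)}
  through step 1 (grab(k3)): drop {have(k3)}, keep {have(k2), locked(d_kitchen_lab), locked(d_office_hall), open(d_kitchen_hall)}, require {at(lab), key_at(k3,lab)}
    → {at(lab), have(k2), key_at(k3,lab), locked(d_kitchen_lab), locked(d_office_hall), open(d_kitchen_hall)}

== RESULT ==
["at(lab)", "have(k2)", "key_at(k3,lab)", "locked(d_kitchen_lab)", "locked(d_office_hall)", "open(d_kitchen_hall)"]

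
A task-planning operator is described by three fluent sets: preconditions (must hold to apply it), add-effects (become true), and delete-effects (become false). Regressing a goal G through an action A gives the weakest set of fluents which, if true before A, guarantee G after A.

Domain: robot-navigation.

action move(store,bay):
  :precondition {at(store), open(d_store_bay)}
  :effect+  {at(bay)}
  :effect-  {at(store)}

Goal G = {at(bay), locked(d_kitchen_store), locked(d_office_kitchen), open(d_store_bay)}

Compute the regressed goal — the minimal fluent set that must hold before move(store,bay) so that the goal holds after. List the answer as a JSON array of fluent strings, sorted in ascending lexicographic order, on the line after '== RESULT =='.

Compute (G \ add) ∪ pre:
  G ∩ del = {}  (empty — regression defined)
  G \ add = {at(bay), locked(d_kitchen_store), locked(d_office_kitchen), open(d_store_bay)} \ {at(bay)} = {locked(d_kitchen_store), locked(d_office_kitchen), open(d_store_bay)}
  ∪ pre   = {locked(d_kitchen_store), locked(d_office_kitchen), open(d_store_bay)} ∪ {at(store), open(d_store_bay)}
          = {at(store), locked(d_kitchen_store), locked(d_office_kitchen), open(d_store_bay)}

== RESULT ==
["at(store)", "locked(d_kitchen_store)", "locked(d_office_kitchen)", "open(d_store_bay)"]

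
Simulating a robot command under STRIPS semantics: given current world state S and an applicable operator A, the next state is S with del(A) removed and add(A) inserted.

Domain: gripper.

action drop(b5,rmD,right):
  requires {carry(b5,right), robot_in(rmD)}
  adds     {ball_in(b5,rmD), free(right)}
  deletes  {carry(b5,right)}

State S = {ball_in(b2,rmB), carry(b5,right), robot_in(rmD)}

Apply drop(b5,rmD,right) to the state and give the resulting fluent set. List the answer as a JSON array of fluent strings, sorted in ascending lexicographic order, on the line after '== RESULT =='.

Progress:
  pre ⊆ S: {carry(b5,right), robot_in(rmD)} ⊆ S  — applicable
  S \ del = {ball_in(b2,rmB), robot_in(rmD)}
  ∪ add   = {ball_in(b2,rmB), ball_in(b5,rmD), free(right), robot_in(rmD)}

== RESULT ==
["ball_in(b2,rmB)", "ball_in(b5,rmD)", "free(right)", "robot_in(rmD)"]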